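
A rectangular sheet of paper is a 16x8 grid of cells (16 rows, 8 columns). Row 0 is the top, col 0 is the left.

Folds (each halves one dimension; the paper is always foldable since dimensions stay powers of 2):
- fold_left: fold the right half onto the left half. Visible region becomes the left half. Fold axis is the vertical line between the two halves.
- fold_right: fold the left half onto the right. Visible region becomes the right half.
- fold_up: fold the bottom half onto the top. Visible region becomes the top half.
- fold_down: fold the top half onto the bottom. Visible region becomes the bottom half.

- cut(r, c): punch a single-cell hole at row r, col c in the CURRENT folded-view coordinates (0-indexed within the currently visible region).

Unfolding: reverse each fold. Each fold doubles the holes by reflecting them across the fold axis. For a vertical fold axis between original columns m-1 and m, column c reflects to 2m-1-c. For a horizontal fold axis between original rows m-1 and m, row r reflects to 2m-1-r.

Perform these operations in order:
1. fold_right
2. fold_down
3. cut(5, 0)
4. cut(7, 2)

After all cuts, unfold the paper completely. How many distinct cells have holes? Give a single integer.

Op 1 fold_right: fold axis v@4; visible region now rows[0,16) x cols[4,8) = 16x4
Op 2 fold_down: fold axis h@8; visible region now rows[8,16) x cols[4,8) = 8x4
Op 3 cut(5, 0): punch at orig (13,4); cuts so far [(13, 4)]; region rows[8,16) x cols[4,8) = 8x4
Op 4 cut(7, 2): punch at orig (15,6); cuts so far [(13, 4), (15, 6)]; region rows[8,16) x cols[4,8) = 8x4
Unfold 1 (reflect across h@8): 4 holes -> [(0, 6), (2, 4), (13, 4), (15, 6)]
Unfold 2 (reflect across v@4): 8 holes -> [(0, 1), (0, 6), (2, 3), (2, 4), (13, 3), (13, 4), (15, 1), (15, 6)]

Answer: 8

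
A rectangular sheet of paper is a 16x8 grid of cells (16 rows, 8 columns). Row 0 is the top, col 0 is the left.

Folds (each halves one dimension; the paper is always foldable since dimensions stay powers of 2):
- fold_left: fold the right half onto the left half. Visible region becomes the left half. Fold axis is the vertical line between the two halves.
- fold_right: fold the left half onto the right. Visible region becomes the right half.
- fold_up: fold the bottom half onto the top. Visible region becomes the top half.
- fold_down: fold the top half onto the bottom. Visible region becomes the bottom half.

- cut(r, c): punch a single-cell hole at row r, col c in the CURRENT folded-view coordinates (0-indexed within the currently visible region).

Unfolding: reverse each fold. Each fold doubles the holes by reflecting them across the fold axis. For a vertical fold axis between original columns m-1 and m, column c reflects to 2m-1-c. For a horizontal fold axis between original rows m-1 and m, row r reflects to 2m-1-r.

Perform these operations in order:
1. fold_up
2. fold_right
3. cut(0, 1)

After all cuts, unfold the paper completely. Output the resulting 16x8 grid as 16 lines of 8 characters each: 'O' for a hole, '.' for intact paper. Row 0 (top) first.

Answer: ..O..O..
........
........
........
........
........
........
........
........
........
........
........
........
........
........
..O..O..

Derivation:
Op 1 fold_up: fold axis h@8; visible region now rows[0,8) x cols[0,8) = 8x8
Op 2 fold_right: fold axis v@4; visible region now rows[0,8) x cols[4,8) = 8x4
Op 3 cut(0, 1): punch at orig (0,5); cuts so far [(0, 5)]; region rows[0,8) x cols[4,8) = 8x4
Unfold 1 (reflect across v@4): 2 holes -> [(0, 2), (0, 5)]
Unfold 2 (reflect across h@8): 4 holes -> [(0, 2), (0, 5), (15, 2), (15, 5)]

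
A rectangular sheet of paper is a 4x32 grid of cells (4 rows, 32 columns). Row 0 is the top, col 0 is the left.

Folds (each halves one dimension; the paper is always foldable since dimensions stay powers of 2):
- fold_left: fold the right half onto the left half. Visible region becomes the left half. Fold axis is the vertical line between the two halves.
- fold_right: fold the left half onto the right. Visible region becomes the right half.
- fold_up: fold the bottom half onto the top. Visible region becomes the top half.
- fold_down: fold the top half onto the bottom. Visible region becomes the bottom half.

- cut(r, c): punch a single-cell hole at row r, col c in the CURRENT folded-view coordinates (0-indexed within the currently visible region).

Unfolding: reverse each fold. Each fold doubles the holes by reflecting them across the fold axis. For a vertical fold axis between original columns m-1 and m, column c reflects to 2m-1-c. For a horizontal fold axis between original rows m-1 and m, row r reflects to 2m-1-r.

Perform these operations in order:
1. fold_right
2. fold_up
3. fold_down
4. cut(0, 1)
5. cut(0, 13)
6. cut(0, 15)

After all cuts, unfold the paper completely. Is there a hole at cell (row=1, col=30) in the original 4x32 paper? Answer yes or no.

Op 1 fold_right: fold axis v@16; visible region now rows[0,4) x cols[16,32) = 4x16
Op 2 fold_up: fold axis h@2; visible region now rows[0,2) x cols[16,32) = 2x16
Op 3 fold_down: fold axis h@1; visible region now rows[1,2) x cols[16,32) = 1x16
Op 4 cut(0, 1): punch at orig (1,17); cuts so far [(1, 17)]; region rows[1,2) x cols[16,32) = 1x16
Op 5 cut(0, 13): punch at orig (1,29); cuts so far [(1, 17), (1, 29)]; region rows[1,2) x cols[16,32) = 1x16
Op 6 cut(0, 15): punch at orig (1,31); cuts so far [(1, 17), (1, 29), (1, 31)]; region rows[1,2) x cols[16,32) = 1x16
Unfold 1 (reflect across h@1): 6 holes -> [(0, 17), (0, 29), (0, 31), (1, 17), (1, 29), (1, 31)]
Unfold 2 (reflect across h@2): 12 holes -> [(0, 17), (0, 29), (0, 31), (1, 17), (1, 29), (1, 31), (2, 17), (2, 29), (2, 31), (3, 17), (3, 29), (3, 31)]
Unfold 3 (reflect across v@16): 24 holes -> [(0, 0), (0, 2), (0, 14), (0, 17), (0, 29), (0, 31), (1, 0), (1, 2), (1, 14), (1, 17), (1, 29), (1, 31), (2, 0), (2, 2), (2, 14), (2, 17), (2, 29), (2, 31), (3, 0), (3, 2), (3, 14), (3, 17), (3, 29), (3, 31)]
Holes: [(0, 0), (0, 2), (0, 14), (0, 17), (0, 29), (0, 31), (1, 0), (1, 2), (1, 14), (1, 17), (1, 29), (1, 31), (2, 0), (2, 2), (2, 14), (2, 17), (2, 29), (2, 31), (3, 0), (3, 2), (3, 14), (3, 17), (3, 29), (3, 31)]

Answer: no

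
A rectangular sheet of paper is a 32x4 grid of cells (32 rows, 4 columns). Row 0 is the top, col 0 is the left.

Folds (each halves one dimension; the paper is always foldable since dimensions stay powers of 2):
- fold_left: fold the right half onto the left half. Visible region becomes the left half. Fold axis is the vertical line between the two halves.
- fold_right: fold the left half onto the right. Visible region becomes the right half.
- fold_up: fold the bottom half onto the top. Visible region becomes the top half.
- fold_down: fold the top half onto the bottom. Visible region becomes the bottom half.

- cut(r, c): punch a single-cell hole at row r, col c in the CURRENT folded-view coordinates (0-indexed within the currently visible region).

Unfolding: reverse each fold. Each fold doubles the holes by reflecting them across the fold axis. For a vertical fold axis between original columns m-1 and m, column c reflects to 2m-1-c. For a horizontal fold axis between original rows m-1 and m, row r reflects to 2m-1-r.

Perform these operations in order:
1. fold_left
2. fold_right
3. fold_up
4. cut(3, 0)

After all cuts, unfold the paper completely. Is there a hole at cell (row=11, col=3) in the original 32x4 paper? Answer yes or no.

Op 1 fold_left: fold axis v@2; visible region now rows[0,32) x cols[0,2) = 32x2
Op 2 fold_right: fold axis v@1; visible region now rows[0,32) x cols[1,2) = 32x1
Op 3 fold_up: fold axis h@16; visible region now rows[0,16) x cols[1,2) = 16x1
Op 4 cut(3, 0): punch at orig (3,1); cuts so far [(3, 1)]; region rows[0,16) x cols[1,2) = 16x1
Unfold 1 (reflect across h@16): 2 holes -> [(3, 1), (28, 1)]
Unfold 2 (reflect across v@1): 4 holes -> [(3, 0), (3, 1), (28, 0), (28, 1)]
Unfold 3 (reflect across v@2): 8 holes -> [(3, 0), (3, 1), (3, 2), (3, 3), (28, 0), (28, 1), (28, 2), (28, 3)]
Holes: [(3, 0), (3, 1), (3, 2), (3, 3), (28, 0), (28, 1), (28, 2), (28, 3)]

Answer: no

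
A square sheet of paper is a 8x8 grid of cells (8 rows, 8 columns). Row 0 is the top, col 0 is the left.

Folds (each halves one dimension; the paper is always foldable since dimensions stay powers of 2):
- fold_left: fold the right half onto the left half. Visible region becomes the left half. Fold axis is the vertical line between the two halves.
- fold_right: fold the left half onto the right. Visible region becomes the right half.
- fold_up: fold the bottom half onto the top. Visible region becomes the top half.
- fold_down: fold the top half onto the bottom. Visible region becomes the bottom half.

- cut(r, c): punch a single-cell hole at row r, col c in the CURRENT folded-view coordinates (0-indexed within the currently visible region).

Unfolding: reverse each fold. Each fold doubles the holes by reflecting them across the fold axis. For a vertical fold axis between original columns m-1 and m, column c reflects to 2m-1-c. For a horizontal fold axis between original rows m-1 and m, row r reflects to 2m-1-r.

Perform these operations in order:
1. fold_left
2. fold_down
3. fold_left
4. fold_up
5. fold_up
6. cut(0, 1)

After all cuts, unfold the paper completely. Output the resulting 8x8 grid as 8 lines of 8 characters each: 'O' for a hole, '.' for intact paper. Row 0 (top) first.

Op 1 fold_left: fold axis v@4; visible region now rows[0,8) x cols[0,4) = 8x4
Op 2 fold_down: fold axis h@4; visible region now rows[4,8) x cols[0,4) = 4x4
Op 3 fold_left: fold axis v@2; visible region now rows[4,8) x cols[0,2) = 4x2
Op 4 fold_up: fold axis h@6; visible region now rows[4,6) x cols[0,2) = 2x2
Op 5 fold_up: fold axis h@5; visible region now rows[4,5) x cols[0,2) = 1x2
Op 6 cut(0, 1): punch at orig (4,1); cuts so far [(4, 1)]; region rows[4,5) x cols[0,2) = 1x2
Unfold 1 (reflect across h@5): 2 holes -> [(4, 1), (5, 1)]
Unfold 2 (reflect across h@6): 4 holes -> [(4, 1), (5, 1), (6, 1), (7, 1)]
Unfold 3 (reflect across v@2): 8 holes -> [(4, 1), (4, 2), (5, 1), (5, 2), (6, 1), (6, 2), (7, 1), (7, 2)]
Unfold 4 (reflect across h@4): 16 holes -> [(0, 1), (0, 2), (1, 1), (1, 2), (2, 1), (2, 2), (3, 1), (3, 2), (4, 1), (4, 2), (5, 1), (5, 2), (6, 1), (6, 2), (7, 1), (7, 2)]
Unfold 5 (reflect across v@4): 32 holes -> [(0, 1), (0, 2), (0, 5), (0, 6), (1, 1), (1, 2), (1, 5), (1, 6), (2, 1), (2, 2), (2, 5), (2, 6), (3, 1), (3, 2), (3, 5), (3, 6), (4, 1), (4, 2), (4, 5), (4, 6), (5, 1), (5, 2), (5, 5), (5, 6), (6, 1), (6, 2), (6, 5), (6, 6), (7, 1), (7, 2), (7, 5), (7, 6)]

Answer: .OO..OO.
.OO..OO.
.OO..OO.
.OO..OO.
.OO..OO.
.OO..OO.
.OO..OO.
.OO..OO.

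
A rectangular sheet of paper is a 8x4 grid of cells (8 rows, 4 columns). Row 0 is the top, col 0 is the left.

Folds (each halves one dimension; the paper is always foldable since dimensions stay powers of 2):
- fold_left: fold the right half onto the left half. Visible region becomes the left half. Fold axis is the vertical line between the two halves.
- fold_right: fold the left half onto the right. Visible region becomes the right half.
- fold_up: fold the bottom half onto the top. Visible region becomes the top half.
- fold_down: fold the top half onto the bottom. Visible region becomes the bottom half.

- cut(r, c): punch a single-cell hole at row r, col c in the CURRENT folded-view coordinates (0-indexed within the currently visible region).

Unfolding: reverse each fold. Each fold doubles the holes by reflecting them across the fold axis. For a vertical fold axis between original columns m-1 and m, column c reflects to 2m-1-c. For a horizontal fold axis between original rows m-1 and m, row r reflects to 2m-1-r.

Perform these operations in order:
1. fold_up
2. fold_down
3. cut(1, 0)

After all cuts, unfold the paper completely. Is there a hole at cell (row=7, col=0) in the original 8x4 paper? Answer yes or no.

Op 1 fold_up: fold axis h@4; visible region now rows[0,4) x cols[0,4) = 4x4
Op 2 fold_down: fold axis h@2; visible region now rows[2,4) x cols[0,4) = 2x4
Op 3 cut(1, 0): punch at orig (3,0); cuts so far [(3, 0)]; region rows[2,4) x cols[0,4) = 2x4
Unfold 1 (reflect across h@2): 2 holes -> [(0, 0), (3, 0)]
Unfold 2 (reflect across h@4): 4 holes -> [(0, 0), (3, 0), (4, 0), (7, 0)]
Holes: [(0, 0), (3, 0), (4, 0), (7, 0)]

Answer: yes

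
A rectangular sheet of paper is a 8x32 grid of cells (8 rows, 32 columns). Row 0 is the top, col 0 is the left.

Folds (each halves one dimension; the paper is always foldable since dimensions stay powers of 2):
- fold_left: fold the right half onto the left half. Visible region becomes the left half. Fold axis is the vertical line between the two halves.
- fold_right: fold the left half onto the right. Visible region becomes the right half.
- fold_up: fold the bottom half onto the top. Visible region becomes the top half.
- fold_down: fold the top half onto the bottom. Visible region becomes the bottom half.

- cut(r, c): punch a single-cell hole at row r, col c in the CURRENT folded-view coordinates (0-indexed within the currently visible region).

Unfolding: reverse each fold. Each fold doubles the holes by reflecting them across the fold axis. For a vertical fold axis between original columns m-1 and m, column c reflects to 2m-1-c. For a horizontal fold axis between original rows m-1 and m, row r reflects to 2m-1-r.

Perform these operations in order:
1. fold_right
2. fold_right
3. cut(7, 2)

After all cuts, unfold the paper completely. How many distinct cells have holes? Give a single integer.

Op 1 fold_right: fold axis v@16; visible region now rows[0,8) x cols[16,32) = 8x16
Op 2 fold_right: fold axis v@24; visible region now rows[0,8) x cols[24,32) = 8x8
Op 3 cut(7, 2): punch at orig (7,26); cuts so far [(7, 26)]; region rows[0,8) x cols[24,32) = 8x8
Unfold 1 (reflect across v@24): 2 holes -> [(7, 21), (7, 26)]
Unfold 2 (reflect across v@16): 4 holes -> [(7, 5), (7, 10), (7, 21), (7, 26)]

Answer: 4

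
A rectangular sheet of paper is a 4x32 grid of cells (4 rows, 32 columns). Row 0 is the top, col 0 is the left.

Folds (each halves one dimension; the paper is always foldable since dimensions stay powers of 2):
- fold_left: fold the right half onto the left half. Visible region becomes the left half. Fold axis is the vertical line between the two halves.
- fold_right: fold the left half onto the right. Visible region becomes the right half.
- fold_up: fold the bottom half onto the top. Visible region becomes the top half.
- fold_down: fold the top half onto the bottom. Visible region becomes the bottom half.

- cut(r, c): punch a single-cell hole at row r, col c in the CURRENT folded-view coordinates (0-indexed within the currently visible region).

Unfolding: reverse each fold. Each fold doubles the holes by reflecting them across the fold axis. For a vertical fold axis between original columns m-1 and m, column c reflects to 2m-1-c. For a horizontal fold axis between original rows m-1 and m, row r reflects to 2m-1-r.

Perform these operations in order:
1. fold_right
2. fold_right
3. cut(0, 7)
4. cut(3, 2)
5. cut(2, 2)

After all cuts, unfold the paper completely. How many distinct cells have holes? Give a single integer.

Answer: 12

Derivation:
Op 1 fold_right: fold axis v@16; visible region now rows[0,4) x cols[16,32) = 4x16
Op 2 fold_right: fold axis v@24; visible region now rows[0,4) x cols[24,32) = 4x8
Op 3 cut(0, 7): punch at orig (0,31); cuts so far [(0, 31)]; region rows[0,4) x cols[24,32) = 4x8
Op 4 cut(3, 2): punch at orig (3,26); cuts so far [(0, 31), (3, 26)]; region rows[0,4) x cols[24,32) = 4x8
Op 5 cut(2, 2): punch at orig (2,26); cuts so far [(0, 31), (2, 26), (3, 26)]; region rows[0,4) x cols[24,32) = 4x8
Unfold 1 (reflect across v@24): 6 holes -> [(0, 16), (0, 31), (2, 21), (2, 26), (3, 21), (3, 26)]
Unfold 2 (reflect across v@16): 12 holes -> [(0, 0), (0, 15), (0, 16), (0, 31), (2, 5), (2, 10), (2, 21), (2, 26), (3, 5), (3, 10), (3, 21), (3, 26)]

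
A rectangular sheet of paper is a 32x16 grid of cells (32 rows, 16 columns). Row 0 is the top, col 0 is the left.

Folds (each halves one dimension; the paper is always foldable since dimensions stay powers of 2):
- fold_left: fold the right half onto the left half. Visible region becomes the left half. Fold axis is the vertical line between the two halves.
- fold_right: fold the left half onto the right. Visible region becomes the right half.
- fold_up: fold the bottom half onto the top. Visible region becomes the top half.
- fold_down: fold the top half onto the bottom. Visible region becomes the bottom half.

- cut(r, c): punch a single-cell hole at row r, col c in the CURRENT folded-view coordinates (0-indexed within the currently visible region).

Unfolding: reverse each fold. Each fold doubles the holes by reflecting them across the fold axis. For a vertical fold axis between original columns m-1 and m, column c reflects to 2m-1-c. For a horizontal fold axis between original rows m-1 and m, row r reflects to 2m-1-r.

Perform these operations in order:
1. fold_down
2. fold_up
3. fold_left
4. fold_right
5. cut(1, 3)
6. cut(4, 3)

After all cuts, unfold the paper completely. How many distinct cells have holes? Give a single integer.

Answer: 32

Derivation:
Op 1 fold_down: fold axis h@16; visible region now rows[16,32) x cols[0,16) = 16x16
Op 2 fold_up: fold axis h@24; visible region now rows[16,24) x cols[0,16) = 8x16
Op 3 fold_left: fold axis v@8; visible region now rows[16,24) x cols[0,8) = 8x8
Op 4 fold_right: fold axis v@4; visible region now rows[16,24) x cols[4,8) = 8x4
Op 5 cut(1, 3): punch at orig (17,7); cuts so far [(17, 7)]; region rows[16,24) x cols[4,8) = 8x4
Op 6 cut(4, 3): punch at orig (20,7); cuts so far [(17, 7), (20, 7)]; region rows[16,24) x cols[4,8) = 8x4
Unfold 1 (reflect across v@4): 4 holes -> [(17, 0), (17, 7), (20, 0), (20, 7)]
Unfold 2 (reflect across v@8): 8 holes -> [(17, 0), (17, 7), (17, 8), (17, 15), (20, 0), (20, 7), (20, 8), (20, 15)]
Unfold 3 (reflect across h@24): 16 holes -> [(17, 0), (17, 7), (17, 8), (17, 15), (20, 0), (20, 7), (20, 8), (20, 15), (27, 0), (27, 7), (27, 8), (27, 15), (30, 0), (30, 7), (30, 8), (30, 15)]
Unfold 4 (reflect across h@16): 32 holes -> [(1, 0), (1, 7), (1, 8), (1, 15), (4, 0), (4, 7), (4, 8), (4, 15), (11, 0), (11, 7), (11, 8), (11, 15), (14, 0), (14, 7), (14, 8), (14, 15), (17, 0), (17, 7), (17, 8), (17, 15), (20, 0), (20, 7), (20, 8), (20, 15), (27, 0), (27, 7), (27, 8), (27, 15), (30, 0), (30, 7), (30, 8), (30, 15)]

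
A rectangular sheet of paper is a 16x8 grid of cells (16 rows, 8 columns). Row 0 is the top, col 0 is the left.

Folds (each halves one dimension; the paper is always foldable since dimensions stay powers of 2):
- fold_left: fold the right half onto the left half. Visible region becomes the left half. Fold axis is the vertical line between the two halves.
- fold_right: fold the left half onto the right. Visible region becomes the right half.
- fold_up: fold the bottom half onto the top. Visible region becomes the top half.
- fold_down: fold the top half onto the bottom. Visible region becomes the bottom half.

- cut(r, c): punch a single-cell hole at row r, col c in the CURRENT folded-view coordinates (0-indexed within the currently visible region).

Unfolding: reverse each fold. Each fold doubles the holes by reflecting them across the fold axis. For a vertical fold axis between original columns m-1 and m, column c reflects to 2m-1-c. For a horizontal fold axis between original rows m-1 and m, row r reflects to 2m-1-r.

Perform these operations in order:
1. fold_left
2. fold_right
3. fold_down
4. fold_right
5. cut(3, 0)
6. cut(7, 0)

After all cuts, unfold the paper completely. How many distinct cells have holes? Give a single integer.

Answer: 32

Derivation:
Op 1 fold_left: fold axis v@4; visible region now rows[0,16) x cols[0,4) = 16x4
Op 2 fold_right: fold axis v@2; visible region now rows[0,16) x cols[2,4) = 16x2
Op 3 fold_down: fold axis h@8; visible region now rows[8,16) x cols[2,4) = 8x2
Op 4 fold_right: fold axis v@3; visible region now rows[8,16) x cols[3,4) = 8x1
Op 5 cut(3, 0): punch at orig (11,3); cuts so far [(11, 3)]; region rows[8,16) x cols[3,4) = 8x1
Op 6 cut(7, 0): punch at orig (15,3); cuts so far [(11, 3), (15, 3)]; region rows[8,16) x cols[3,4) = 8x1
Unfold 1 (reflect across v@3): 4 holes -> [(11, 2), (11, 3), (15, 2), (15, 3)]
Unfold 2 (reflect across h@8): 8 holes -> [(0, 2), (0, 3), (4, 2), (4, 3), (11, 2), (11, 3), (15, 2), (15, 3)]
Unfold 3 (reflect across v@2): 16 holes -> [(0, 0), (0, 1), (0, 2), (0, 3), (4, 0), (4, 1), (4, 2), (4, 3), (11, 0), (11, 1), (11, 2), (11, 3), (15, 0), (15, 1), (15, 2), (15, 3)]
Unfold 4 (reflect across v@4): 32 holes -> [(0, 0), (0, 1), (0, 2), (0, 3), (0, 4), (0, 5), (0, 6), (0, 7), (4, 0), (4, 1), (4, 2), (4, 3), (4, 4), (4, 5), (4, 6), (4, 7), (11, 0), (11, 1), (11, 2), (11, 3), (11, 4), (11, 5), (11, 6), (11, 7), (15, 0), (15, 1), (15, 2), (15, 3), (15, 4), (15, 5), (15, 6), (15, 7)]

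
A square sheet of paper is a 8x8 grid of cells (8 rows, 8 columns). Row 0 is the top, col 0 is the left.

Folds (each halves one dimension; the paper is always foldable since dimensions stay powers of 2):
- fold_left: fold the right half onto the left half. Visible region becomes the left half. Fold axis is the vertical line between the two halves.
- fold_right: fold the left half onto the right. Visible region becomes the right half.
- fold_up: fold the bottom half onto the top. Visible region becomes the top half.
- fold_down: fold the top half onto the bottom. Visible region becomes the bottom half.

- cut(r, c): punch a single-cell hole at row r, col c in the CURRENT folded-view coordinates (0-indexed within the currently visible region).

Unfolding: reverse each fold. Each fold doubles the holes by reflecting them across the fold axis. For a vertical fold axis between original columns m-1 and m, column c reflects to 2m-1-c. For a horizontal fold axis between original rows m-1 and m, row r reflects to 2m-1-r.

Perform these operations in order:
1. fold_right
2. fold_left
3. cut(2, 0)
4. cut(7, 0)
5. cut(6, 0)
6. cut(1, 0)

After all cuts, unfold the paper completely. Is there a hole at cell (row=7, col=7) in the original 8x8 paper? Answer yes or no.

Op 1 fold_right: fold axis v@4; visible region now rows[0,8) x cols[4,8) = 8x4
Op 2 fold_left: fold axis v@6; visible region now rows[0,8) x cols[4,6) = 8x2
Op 3 cut(2, 0): punch at orig (2,4); cuts so far [(2, 4)]; region rows[0,8) x cols[4,6) = 8x2
Op 4 cut(7, 0): punch at orig (7,4); cuts so far [(2, 4), (7, 4)]; region rows[0,8) x cols[4,6) = 8x2
Op 5 cut(6, 0): punch at orig (6,4); cuts so far [(2, 4), (6, 4), (7, 4)]; region rows[0,8) x cols[4,6) = 8x2
Op 6 cut(1, 0): punch at orig (1,4); cuts so far [(1, 4), (2, 4), (6, 4), (7, 4)]; region rows[0,8) x cols[4,6) = 8x2
Unfold 1 (reflect across v@6): 8 holes -> [(1, 4), (1, 7), (2, 4), (2, 7), (6, 4), (6, 7), (7, 4), (7, 7)]
Unfold 2 (reflect across v@4): 16 holes -> [(1, 0), (1, 3), (1, 4), (1, 7), (2, 0), (2, 3), (2, 4), (2, 7), (6, 0), (6, 3), (6, 4), (6, 7), (7, 0), (7, 3), (7, 4), (7, 7)]
Holes: [(1, 0), (1, 3), (1, 4), (1, 7), (2, 0), (2, 3), (2, 4), (2, 7), (6, 0), (6, 3), (6, 4), (6, 7), (7, 0), (7, 3), (7, 4), (7, 7)]

Answer: yes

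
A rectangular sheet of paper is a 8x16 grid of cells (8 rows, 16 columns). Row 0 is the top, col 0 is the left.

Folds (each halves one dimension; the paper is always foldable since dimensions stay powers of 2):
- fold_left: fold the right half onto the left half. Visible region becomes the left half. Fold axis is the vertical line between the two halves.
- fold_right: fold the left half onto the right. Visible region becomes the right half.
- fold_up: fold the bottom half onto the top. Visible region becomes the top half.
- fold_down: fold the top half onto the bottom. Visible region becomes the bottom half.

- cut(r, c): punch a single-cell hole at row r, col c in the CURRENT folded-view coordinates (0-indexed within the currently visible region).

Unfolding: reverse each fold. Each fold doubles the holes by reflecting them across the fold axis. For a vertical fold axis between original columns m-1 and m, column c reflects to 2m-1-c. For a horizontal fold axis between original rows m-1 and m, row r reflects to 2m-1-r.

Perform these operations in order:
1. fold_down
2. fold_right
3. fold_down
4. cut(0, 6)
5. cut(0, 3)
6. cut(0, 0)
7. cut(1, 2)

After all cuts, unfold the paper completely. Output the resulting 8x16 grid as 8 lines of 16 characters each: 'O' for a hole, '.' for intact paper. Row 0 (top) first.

Answer: .....O....O.....
.O..O..OO..O..O.
.O..O..OO..O..O.
.....O....O.....
.....O....O.....
.O..O..OO..O..O.
.O..O..OO..O..O.
.....O....O.....

Derivation:
Op 1 fold_down: fold axis h@4; visible region now rows[4,8) x cols[0,16) = 4x16
Op 2 fold_right: fold axis v@8; visible region now rows[4,8) x cols[8,16) = 4x8
Op 3 fold_down: fold axis h@6; visible region now rows[6,8) x cols[8,16) = 2x8
Op 4 cut(0, 6): punch at orig (6,14); cuts so far [(6, 14)]; region rows[6,8) x cols[8,16) = 2x8
Op 5 cut(0, 3): punch at orig (6,11); cuts so far [(6, 11), (6, 14)]; region rows[6,8) x cols[8,16) = 2x8
Op 6 cut(0, 0): punch at orig (6,8); cuts so far [(6, 8), (6, 11), (6, 14)]; region rows[6,8) x cols[8,16) = 2x8
Op 7 cut(1, 2): punch at orig (7,10); cuts so far [(6, 8), (6, 11), (6, 14), (7, 10)]; region rows[6,8) x cols[8,16) = 2x8
Unfold 1 (reflect across h@6): 8 holes -> [(4, 10), (5, 8), (5, 11), (5, 14), (6, 8), (6, 11), (6, 14), (7, 10)]
Unfold 2 (reflect across v@8): 16 holes -> [(4, 5), (4, 10), (5, 1), (5, 4), (5, 7), (5, 8), (5, 11), (5, 14), (6, 1), (6, 4), (6, 7), (6, 8), (6, 11), (6, 14), (7, 5), (7, 10)]
Unfold 3 (reflect across h@4): 32 holes -> [(0, 5), (0, 10), (1, 1), (1, 4), (1, 7), (1, 8), (1, 11), (1, 14), (2, 1), (2, 4), (2, 7), (2, 8), (2, 11), (2, 14), (3, 5), (3, 10), (4, 5), (4, 10), (5, 1), (5, 4), (5, 7), (5, 8), (5, 11), (5, 14), (6, 1), (6, 4), (6, 7), (6, 8), (6, 11), (6, 14), (7, 5), (7, 10)]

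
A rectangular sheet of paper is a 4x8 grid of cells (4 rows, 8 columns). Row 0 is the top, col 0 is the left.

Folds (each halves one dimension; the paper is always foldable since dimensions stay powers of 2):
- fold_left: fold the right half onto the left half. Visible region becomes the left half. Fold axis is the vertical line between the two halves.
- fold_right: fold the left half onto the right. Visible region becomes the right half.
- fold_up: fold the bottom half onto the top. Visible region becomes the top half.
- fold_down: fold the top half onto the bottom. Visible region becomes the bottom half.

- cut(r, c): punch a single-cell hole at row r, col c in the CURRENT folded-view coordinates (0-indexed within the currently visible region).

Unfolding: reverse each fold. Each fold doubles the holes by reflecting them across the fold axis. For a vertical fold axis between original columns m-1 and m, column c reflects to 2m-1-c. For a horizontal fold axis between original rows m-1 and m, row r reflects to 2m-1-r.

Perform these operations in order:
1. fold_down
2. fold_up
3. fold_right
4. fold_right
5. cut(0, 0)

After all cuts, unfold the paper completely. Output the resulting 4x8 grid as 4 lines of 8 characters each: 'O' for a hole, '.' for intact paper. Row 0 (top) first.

Answer: .OO..OO.
.OO..OO.
.OO..OO.
.OO..OO.

Derivation:
Op 1 fold_down: fold axis h@2; visible region now rows[2,4) x cols[0,8) = 2x8
Op 2 fold_up: fold axis h@3; visible region now rows[2,3) x cols[0,8) = 1x8
Op 3 fold_right: fold axis v@4; visible region now rows[2,3) x cols[4,8) = 1x4
Op 4 fold_right: fold axis v@6; visible region now rows[2,3) x cols[6,8) = 1x2
Op 5 cut(0, 0): punch at orig (2,6); cuts so far [(2, 6)]; region rows[2,3) x cols[6,8) = 1x2
Unfold 1 (reflect across v@6): 2 holes -> [(2, 5), (2, 6)]
Unfold 2 (reflect across v@4): 4 holes -> [(2, 1), (2, 2), (2, 5), (2, 6)]
Unfold 3 (reflect across h@3): 8 holes -> [(2, 1), (2, 2), (2, 5), (2, 6), (3, 1), (3, 2), (3, 5), (3, 6)]
Unfold 4 (reflect across h@2): 16 holes -> [(0, 1), (0, 2), (0, 5), (0, 6), (1, 1), (1, 2), (1, 5), (1, 6), (2, 1), (2, 2), (2, 5), (2, 6), (3, 1), (3, 2), (3, 5), (3, 6)]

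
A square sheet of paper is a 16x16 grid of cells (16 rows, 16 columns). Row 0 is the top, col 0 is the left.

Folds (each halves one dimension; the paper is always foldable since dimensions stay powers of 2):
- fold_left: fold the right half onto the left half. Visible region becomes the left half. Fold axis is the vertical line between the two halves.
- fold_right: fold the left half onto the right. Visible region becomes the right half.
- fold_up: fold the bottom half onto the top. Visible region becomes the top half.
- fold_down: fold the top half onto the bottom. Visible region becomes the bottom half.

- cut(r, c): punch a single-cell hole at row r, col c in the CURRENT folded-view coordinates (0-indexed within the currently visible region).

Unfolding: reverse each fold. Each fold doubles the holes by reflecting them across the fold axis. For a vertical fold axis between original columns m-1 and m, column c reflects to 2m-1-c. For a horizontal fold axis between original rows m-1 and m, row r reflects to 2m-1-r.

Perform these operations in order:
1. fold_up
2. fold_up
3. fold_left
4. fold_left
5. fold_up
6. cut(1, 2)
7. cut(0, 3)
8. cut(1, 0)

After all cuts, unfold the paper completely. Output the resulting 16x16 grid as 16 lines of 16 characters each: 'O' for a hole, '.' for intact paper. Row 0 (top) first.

Op 1 fold_up: fold axis h@8; visible region now rows[0,8) x cols[0,16) = 8x16
Op 2 fold_up: fold axis h@4; visible region now rows[0,4) x cols[0,16) = 4x16
Op 3 fold_left: fold axis v@8; visible region now rows[0,4) x cols[0,8) = 4x8
Op 4 fold_left: fold axis v@4; visible region now rows[0,4) x cols[0,4) = 4x4
Op 5 fold_up: fold axis h@2; visible region now rows[0,2) x cols[0,4) = 2x4
Op 6 cut(1, 2): punch at orig (1,2); cuts so far [(1, 2)]; region rows[0,2) x cols[0,4) = 2x4
Op 7 cut(0, 3): punch at orig (0,3); cuts so far [(0, 3), (1, 2)]; region rows[0,2) x cols[0,4) = 2x4
Op 8 cut(1, 0): punch at orig (1,0); cuts so far [(0, 3), (1, 0), (1, 2)]; region rows[0,2) x cols[0,4) = 2x4
Unfold 1 (reflect across h@2): 6 holes -> [(0, 3), (1, 0), (1, 2), (2, 0), (2, 2), (3, 3)]
Unfold 2 (reflect across v@4): 12 holes -> [(0, 3), (0, 4), (1, 0), (1, 2), (1, 5), (1, 7), (2, 0), (2, 2), (2, 5), (2, 7), (3, 3), (3, 4)]
Unfold 3 (reflect across v@8): 24 holes -> [(0, 3), (0, 4), (0, 11), (0, 12), (1, 0), (1, 2), (1, 5), (1, 7), (1, 8), (1, 10), (1, 13), (1, 15), (2, 0), (2, 2), (2, 5), (2, 7), (2, 8), (2, 10), (2, 13), (2, 15), (3, 3), (3, 4), (3, 11), (3, 12)]
Unfold 4 (reflect across h@4): 48 holes -> [(0, 3), (0, 4), (0, 11), (0, 12), (1, 0), (1, 2), (1, 5), (1, 7), (1, 8), (1, 10), (1, 13), (1, 15), (2, 0), (2, 2), (2, 5), (2, 7), (2, 8), (2, 10), (2, 13), (2, 15), (3, 3), (3, 4), (3, 11), (3, 12), (4, 3), (4, 4), (4, 11), (4, 12), (5, 0), (5, 2), (5, 5), (5, 7), (5, 8), (5, 10), (5, 13), (5, 15), (6, 0), (6, 2), (6, 5), (6, 7), (6, 8), (6, 10), (6, 13), (6, 15), (7, 3), (7, 4), (7, 11), (7, 12)]
Unfold 5 (reflect across h@8): 96 holes -> [(0, 3), (0, 4), (0, 11), (0, 12), (1, 0), (1, 2), (1, 5), (1, 7), (1, 8), (1, 10), (1, 13), (1, 15), (2, 0), (2, 2), (2, 5), (2, 7), (2, 8), (2, 10), (2, 13), (2, 15), (3, 3), (3, 4), (3, 11), (3, 12), (4, 3), (4, 4), (4, 11), (4, 12), (5, 0), (5, 2), (5, 5), (5, 7), (5, 8), (5, 10), (5, 13), (5, 15), (6, 0), (6, 2), (6, 5), (6, 7), (6, 8), (6, 10), (6, 13), (6, 15), (7, 3), (7, 4), (7, 11), (7, 12), (8, 3), (8, 4), (8, 11), (8, 12), (9, 0), (9, 2), (9, 5), (9, 7), (9, 8), (9, 10), (9, 13), (9, 15), (10, 0), (10, 2), (10, 5), (10, 7), (10, 8), (10, 10), (10, 13), (10, 15), (11, 3), (11, 4), (11, 11), (11, 12), (12, 3), (12, 4), (12, 11), (12, 12), (13, 0), (13, 2), (13, 5), (13, 7), (13, 8), (13, 10), (13, 13), (13, 15), (14, 0), (14, 2), (14, 5), (14, 7), (14, 8), (14, 10), (14, 13), (14, 15), (15, 3), (15, 4), (15, 11), (15, 12)]

Answer: ...OO......OO...
O.O..O.OO.O..O.O
O.O..O.OO.O..O.O
...OO......OO...
...OO......OO...
O.O..O.OO.O..O.O
O.O..O.OO.O..O.O
...OO......OO...
...OO......OO...
O.O..O.OO.O..O.O
O.O..O.OO.O..O.O
...OO......OO...
...OO......OO...
O.O..O.OO.O..O.O
O.O..O.OO.O..O.O
...OO......OO...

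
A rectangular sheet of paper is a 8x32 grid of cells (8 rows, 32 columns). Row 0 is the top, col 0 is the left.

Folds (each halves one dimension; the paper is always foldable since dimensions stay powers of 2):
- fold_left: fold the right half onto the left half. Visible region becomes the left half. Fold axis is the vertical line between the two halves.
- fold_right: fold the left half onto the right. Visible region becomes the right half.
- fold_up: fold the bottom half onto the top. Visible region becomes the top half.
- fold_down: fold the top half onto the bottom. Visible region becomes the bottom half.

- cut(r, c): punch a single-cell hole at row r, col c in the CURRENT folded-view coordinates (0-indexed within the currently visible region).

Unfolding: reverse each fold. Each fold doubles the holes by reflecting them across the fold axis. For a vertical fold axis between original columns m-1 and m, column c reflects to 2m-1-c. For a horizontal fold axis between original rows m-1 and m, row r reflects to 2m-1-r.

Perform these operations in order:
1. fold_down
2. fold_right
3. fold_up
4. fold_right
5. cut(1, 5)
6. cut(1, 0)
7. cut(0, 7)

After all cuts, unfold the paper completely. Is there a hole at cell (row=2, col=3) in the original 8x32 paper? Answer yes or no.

Op 1 fold_down: fold axis h@4; visible region now rows[4,8) x cols[0,32) = 4x32
Op 2 fold_right: fold axis v@16; visible region now rows[4,8) x cols[16,32) = 4x16
Op 3 fold_up: fold axis h@6; visible region now rows[4,6) x cols[16,32) = 2x16
Op 4 fold_right: fold axis v@24; visible region now rows[4,6) x cols[24,32) = 2x8
Op 5 cut(1, 5): punch at orig (5,29); cuts so far [(5, 29)]; region rows[4,6) x cols[24,32) = 2x8
Op 6 cut(1, 0): punch at orig (5,24); cuts so far [(5, 24), (5, 29)]; region rows[4,6) x cols[24,32) = 2x8
Op 7 cut(0, 7): punch at orig (4,31); cuts so far [(4, 31), (5, 24), (5, 29)]; region rows[4,6) x cols[24,32) = 2x8
Unfold 1 (reflect across v@24): 6 holes -> [(4, 16), (4, 31), (5, 18), (5, 23), (5, 24), (5, 29)]
Unfold 2 (reflect across h@6): 12 holes -> [(4, 16), (4, 31), (5, 18), (5, 23), (5, 24), (5, 29), (6, 18), (6, 23), (6, 24), (6, 29), (7, 16), (7, 31)]
Unfold 3 (reflect across v@16): 24 holes -> [(4, 0), (4, 15), (4, 16), (4, 31), (5, 2), (5, 7), (5, 8), (5, 13), (5, 18), (5, 23), (5, 24), (5, 29), (6, 2), (6, 7), (6, 8), (6, 13), (6, 18), (6, 23), (6, 24), (6, 29), (7, 0), (7, 15), (7, 16), (7, 31)]
Unfold 4 (reflect across h@4): 48 holes -> [(0, 0), (0, 15), (0, 16), (0, 31), (1, 2), (1, 7), (1, 8), (1, 13), (1, 18), (1, 23), (1, 24), (1, 29), (2, 2), (2, 7), (2, 8), (2, 13), (2, 18), (2, 23), (2, 24), (2, 29), (3, 0), (3, 15), (3, 16), (3, 31), (4, 0), (4, 15), (4, 16), (4, 31), (5, 2), (5, 7), (5, 8), (5, 13), (5, 18), (5, 23), (5, 24), (5, 29), (6, 2), (6, 7), (6, 8), (6, 13), (6, 18), (6, 23), (6, 24), (6, 29), (7, 0), (7, 15), (7, 16), (7, 31)]
Holes: [(0, 0), (0, 15), (0, 16), (0, 31), (1, 2), (1, 7), (1, 8), (1, 13), (1, 18), (1, 23), (1, 24), (1, 29), (2, 2), (2, 7), (2, 8), (2, 13), (2, 18), (2, 23), (2, 24), (2, 29), (3, 0), (3, 15), (3, 16), (3, 31), (4, 0), (4, 15), (4, 16), (4, 31), (5, 2), (5, 7), (5, 8), (5, 13), (5, 18), (5, 23), (5, 24), (5, 29), (6, 2), (6, 7), (6, 8), (6, 13), (6, 18), (6, 23), (6, 24), (6, 29), (7, 0), (7, 15), (7, 16), (7, 31)]

Answer: no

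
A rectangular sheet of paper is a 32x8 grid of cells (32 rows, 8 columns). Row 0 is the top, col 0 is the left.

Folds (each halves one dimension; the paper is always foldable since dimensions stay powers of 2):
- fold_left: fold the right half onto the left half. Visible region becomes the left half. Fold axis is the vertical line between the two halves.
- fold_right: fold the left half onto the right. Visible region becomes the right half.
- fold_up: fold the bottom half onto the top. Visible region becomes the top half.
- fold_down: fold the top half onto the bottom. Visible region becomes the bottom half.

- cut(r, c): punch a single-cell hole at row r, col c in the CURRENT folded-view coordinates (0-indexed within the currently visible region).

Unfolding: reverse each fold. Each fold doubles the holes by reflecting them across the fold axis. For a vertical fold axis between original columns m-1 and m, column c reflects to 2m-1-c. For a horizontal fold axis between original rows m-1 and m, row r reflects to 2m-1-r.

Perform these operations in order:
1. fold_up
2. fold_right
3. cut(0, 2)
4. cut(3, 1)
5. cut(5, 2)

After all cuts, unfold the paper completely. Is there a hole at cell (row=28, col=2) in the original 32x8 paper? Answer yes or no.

Op 1 fold_up: fold axis h@16; visible region now rows[0,16) x cols[0,8) = 16x8
Op 2 fold_right: fold axis v@4; visible region now rows[0,16) x cols[4,8) = 16x4
Op 3 cut(0, 2): punch at orig (0,6); cuts so far [(0, 6)]; region rows[0,16) x cols[4,8) = 16x4
Op 4 cut(3, 1): punch at orig (3,5); cuts so far [(0, 6), (3, 5)]; region rows[0,16) x cols[4,8) = 16x4
Op 5 cut(5, 2): punch at orig (5,6); cuts so far [(0, 6), (3, 5), (5, 6)]; region rows[0,16) x cols[4,8) = 16x4
Unfold 1 (reflect across v@4): 6 holes -> [(0, 1), (0, 6), (3, 2), (3, 5), (5, 1), (5, 6)]
Unfold 2 (reflect across h@16): 12 holes -> [(0, 1), (0, 6), (3, 2), (3, 5), (5, 1), (5, 6), (26, 1), (26, 6), (28, 2), (28, 5), (31, 1), (31, 6)]
Holes: [(0, 1), (0, 6), (3, 2), (3, 5), (5, 1), (5, 6), (26, 1), (26, 6), (28, 2), (28, 5), (31, 1), (31, 6)]

Answer: yes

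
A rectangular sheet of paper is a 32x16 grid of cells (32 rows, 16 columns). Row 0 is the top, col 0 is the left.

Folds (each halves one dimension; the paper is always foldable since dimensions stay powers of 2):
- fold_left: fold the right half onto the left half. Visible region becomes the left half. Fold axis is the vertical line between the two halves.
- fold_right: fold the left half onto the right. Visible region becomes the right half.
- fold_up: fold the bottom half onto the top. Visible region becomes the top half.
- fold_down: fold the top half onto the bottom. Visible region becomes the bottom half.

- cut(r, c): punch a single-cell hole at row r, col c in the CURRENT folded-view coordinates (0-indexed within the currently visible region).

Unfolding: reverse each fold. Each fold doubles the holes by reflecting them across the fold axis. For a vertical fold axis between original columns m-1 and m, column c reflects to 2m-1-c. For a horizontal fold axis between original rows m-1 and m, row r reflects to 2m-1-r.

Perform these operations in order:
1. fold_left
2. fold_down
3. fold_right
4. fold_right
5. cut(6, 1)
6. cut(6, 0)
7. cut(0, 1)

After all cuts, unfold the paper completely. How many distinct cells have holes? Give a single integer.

Answer: 48

Derivation:
Op 1 fold_left: fold axis v@8; visible region now rows[0,32) x cols[0,8) = 32x8
Op 2 fold_down: fold axis h@16; visible region now rows[16,32) x cols[0,8) = 16x8
Op 3 fold_right: fold axis v@4; visible region now rows[16,32) x cols[4,8) = 16x4
Op 4 fold_right: fold axis v@6; visible region now rows[16,32) x cols[6,8) = 16x2
Op 5 cut(6, 1): punch at orig (22,7); cuts so far [(22, 7)]; region rows[16,32) x cols[6,8) = 16x2
Op 6 cut(6, 0): punch at orig (22,6); cuts so far [(22, 6), (22, 7)]; region rows[16,32) x cols[6,8) = 16x2
Op 7 cut(0, 1): punch at orig (16,7); cuts so far [(16, 7), (22, 6), (22, 7)]; region rows[16,32) x cols[6,8) = 16x2
Unfold 1 (reflect across v@6): 6 holes -> [(16, 4), (16, 7), (22, 4), (22, 5), (22, 6), (22, 7)]
Unfold 2 (reflect across v@4): 12 holes -> [(16, 0), (16, 3), (16, 4), (16, 7), (22, 0), (22, 1), (22, 2), (22, 3), (22, 4), (22, 5), (22, 6), (22, 7)]
Unfold 3 (reflect across h@16): 24 holes -> [(9, 0), (9, 1), (9, 2), (9, 3), (9, 4), (9, 5), (9, 6), (9, 7), (15, 0), (15, 3), (15, 4), (15, 7), (16, 0), (16, 3), (16, 4), (16, 7), (22, 0), (22, 1), (22, 2), (22, 3), (22, 4), (22, 5), (22, 6), (22, 7)]
Unfold 4 (reflect across v@8): 48 holes -> [(9, 0), (9, 1), (9, 2), (9, 3), (9, 4), (9, 5), (9, 6), (9, 7), (9, 8), (9, 9), (9, 10), (9, 11), (9, 12), (9, 13), (9, 14), (9, 15), (15, 0), (15, 3), (15, 4), (15, 7), (15, 8), (15, 11), (15, 12), (15, 15), (16, 0), (16, 3), (16, 4), (16, 7), (16, 8), (16, 11), (16, 12), (16, 15), (22, 0), (22, 1), (22, 2), (22, 3), (22, 4), (22, 5), (22, 6), (22, 7), (22, 8), (22, 9), (22, 10), (22, 11), (22, 12), (22, 13), (22, 14), (22, 15)]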